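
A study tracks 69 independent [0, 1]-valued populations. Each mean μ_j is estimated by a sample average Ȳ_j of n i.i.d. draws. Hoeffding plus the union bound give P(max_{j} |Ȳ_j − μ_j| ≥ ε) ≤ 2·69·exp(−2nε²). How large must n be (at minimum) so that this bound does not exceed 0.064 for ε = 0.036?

Need 2·69·exp(−2nε²) ≤ 0.064, i.e. exp(−2nε²) ≤ 0.064/138.
So 2nε² ≥ ln(138/0.064) = 7.676126.
Hence n ≥ 7.676126/(2·0.036²) = 2961.468.
The smallest integer n is 2962.

2962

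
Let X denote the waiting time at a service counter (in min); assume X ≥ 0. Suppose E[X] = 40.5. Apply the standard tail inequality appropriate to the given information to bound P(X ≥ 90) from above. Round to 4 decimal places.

Only the mean of a non-negative variable is known, so Markov's inequality is the applicable tail bound.
Markov's inequality: for a non-negative random variable, P(X ≥ a) ≤ E[X]/a.
Here E[X] = 40.5 and a = 90, so the bound is 40.5/90 = 0.4500.

0.4500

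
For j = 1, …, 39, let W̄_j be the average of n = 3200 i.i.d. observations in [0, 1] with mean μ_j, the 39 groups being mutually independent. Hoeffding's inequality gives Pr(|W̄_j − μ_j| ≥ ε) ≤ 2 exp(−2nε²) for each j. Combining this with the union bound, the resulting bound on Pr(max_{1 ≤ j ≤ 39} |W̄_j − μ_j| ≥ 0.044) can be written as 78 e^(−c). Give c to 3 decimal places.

12.390

Union bound over the 39 events: Pr(max_{1 ≤ j ≤ 39} |W̄_j − μ_j| ≥ 0.044) ≤ 39·2·exp(−2nε²) = 78 exp(−2·3200·0.044²).
So c = 2·3200·0.044² = 12.3904.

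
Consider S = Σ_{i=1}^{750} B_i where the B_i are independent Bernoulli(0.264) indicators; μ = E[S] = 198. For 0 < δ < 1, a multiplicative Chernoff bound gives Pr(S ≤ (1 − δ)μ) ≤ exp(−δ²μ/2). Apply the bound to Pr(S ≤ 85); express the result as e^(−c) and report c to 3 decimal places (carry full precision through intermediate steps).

Write 85 = (1 − δ)μ, so δ = 1 − 85/198 = 0.5707071…
Then the exponent is δ²μ/2 = (μ − 85)²/(2μ) = 32.244949.

32.245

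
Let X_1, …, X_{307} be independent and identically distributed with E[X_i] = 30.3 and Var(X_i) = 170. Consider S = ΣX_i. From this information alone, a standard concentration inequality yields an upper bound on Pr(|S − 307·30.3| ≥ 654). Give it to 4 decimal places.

0.1220

With mean and variance of each term known, Chebyshev's inequality bounds the deviation of the sum (or sample mean).
Var(S) = n·Var(X_i) = 307·170 = 52190.
Chebyshev: Pr(|S − 307·30.3| ≥ 654) ≤ Var(S)/654² = 52190/427716 = 0.1220.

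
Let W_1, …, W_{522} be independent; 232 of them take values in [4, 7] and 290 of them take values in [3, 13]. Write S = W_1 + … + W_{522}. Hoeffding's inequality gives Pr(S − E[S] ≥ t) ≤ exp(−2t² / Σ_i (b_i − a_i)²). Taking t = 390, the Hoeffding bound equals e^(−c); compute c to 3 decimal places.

Σ(b_i − a_i)² = 232·3² + 290·10² = 31088.
c = 2t² / 31088 = 2·390² / 31088 = 9.7851.

9.785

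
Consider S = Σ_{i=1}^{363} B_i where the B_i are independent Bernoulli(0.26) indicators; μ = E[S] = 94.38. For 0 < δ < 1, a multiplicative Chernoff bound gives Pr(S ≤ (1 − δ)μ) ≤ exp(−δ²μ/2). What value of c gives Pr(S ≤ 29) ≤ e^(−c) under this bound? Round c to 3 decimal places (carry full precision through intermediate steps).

22.645

Write 29 = (1 − δ)μ, so δ = 1 − 29/94.38 = 0.6927315…
Then the exponent is δ²μ/2 = (μ − 29)²/(2μ) = 22.645393.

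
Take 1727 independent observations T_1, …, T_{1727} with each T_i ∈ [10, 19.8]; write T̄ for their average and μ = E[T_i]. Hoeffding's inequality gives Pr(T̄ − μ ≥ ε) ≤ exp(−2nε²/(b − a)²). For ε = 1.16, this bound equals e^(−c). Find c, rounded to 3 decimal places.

c = 2nε²/(b − a)² = 2·1727·1.16² / 9.8² = 48.3934.

48.393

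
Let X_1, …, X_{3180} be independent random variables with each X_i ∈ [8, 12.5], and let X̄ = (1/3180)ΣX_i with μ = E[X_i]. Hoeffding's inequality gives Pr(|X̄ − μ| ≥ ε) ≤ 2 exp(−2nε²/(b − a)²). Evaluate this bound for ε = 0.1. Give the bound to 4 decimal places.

0.0865

Exponent: 2nε²/(b − a)² = 2·3180·0.1² / 4.5² = 3.14074.
Bound = 2·exp(−3.14074) = 0.08650.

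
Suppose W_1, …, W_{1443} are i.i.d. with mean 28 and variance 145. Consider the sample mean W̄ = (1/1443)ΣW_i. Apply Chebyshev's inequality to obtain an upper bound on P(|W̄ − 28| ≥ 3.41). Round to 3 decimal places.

Var(W̄) = Var(W_i)/n = 145/1443 = 0.10049.
Chebyshev: P(|W̄ − 28| ≥ 3.41) ≤ Var(W̄)/(3.41)² = 145/(1443·3.41²) = 0.0086.

0.009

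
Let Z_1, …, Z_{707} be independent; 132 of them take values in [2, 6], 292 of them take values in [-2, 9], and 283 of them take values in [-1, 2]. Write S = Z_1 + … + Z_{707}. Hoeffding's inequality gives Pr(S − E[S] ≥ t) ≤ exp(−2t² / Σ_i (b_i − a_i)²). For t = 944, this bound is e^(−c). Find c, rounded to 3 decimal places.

44.567

Σ(b_i − a_i)² = 132·4² + 292·11² + 283·3² = 39991.
c = 2t² / 39991 = 2·944² / 39991 = 44.5668.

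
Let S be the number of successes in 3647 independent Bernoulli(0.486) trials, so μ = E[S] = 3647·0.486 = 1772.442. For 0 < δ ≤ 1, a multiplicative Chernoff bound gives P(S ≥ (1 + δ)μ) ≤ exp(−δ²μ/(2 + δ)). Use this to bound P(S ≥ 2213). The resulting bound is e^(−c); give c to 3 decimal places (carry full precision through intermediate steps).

48.700

Write 2213 = (1 + δ)μ, so δ = 2213/1772.442 − 1 = 0.2485599…
Then the exponent is δ²μ/(2 + δ) = (2213 − μ)² / (μ·(2 + δ)) = 48.700082.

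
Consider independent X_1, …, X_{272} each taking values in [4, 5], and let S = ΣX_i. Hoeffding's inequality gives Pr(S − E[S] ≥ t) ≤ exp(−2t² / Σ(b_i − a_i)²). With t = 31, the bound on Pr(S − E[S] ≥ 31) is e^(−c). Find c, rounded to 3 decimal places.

Σ(b_i − a_i)² = 272·(1)² = 272.
c = 2t²/272 = 2·31²/272 = 7.0662.

7.066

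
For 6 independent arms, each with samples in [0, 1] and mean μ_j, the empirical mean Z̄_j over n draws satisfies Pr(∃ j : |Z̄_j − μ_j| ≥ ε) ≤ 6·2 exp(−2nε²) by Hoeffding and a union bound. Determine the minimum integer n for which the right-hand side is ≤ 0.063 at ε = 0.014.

Need 2·6·exp(−2nε²) ≤ 0.063, i.e. exp(−2nε²) ≤ 0.063/12.
So 2nε² ≥ ln(12/0.063) = 5.249527.
Hence n ≥ 5.249527/(2·0.014²) = 13391.651.
The smallest integer n is 13392.

13392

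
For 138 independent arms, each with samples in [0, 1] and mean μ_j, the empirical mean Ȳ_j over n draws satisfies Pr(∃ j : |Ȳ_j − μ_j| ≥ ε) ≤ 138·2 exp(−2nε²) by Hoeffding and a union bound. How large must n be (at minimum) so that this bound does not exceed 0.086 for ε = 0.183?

Need 2·138·exp(−2nε²) ≤ 0.086, i.e. exp(−2nε²) ≤ 0.086/276.
So 2nε² ≥ ln(276/0.086) = 8.073809.
Hence n ≥ 8.073809/(2·0.183²) = 120.544.
The smallest integer n is 121.

121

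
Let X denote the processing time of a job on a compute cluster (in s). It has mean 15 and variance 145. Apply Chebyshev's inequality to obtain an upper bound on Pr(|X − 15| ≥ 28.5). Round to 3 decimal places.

Chebyshev: Pr(|X − μ| ≥ t) ≤ Var(X)/t².
Bound = 145 / 812.25 = 0.1785.

0.179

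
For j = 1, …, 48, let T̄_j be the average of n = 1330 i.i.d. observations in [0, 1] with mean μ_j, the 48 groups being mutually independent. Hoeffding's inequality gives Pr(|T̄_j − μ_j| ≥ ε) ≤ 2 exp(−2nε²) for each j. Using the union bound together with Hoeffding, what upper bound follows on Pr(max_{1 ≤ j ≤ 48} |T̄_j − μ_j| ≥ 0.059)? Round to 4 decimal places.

0.0091

Per-experiment Hoeffding bound: 2·exp(−2·1330·0.059²) = 2·exp(−9.25946) = 0.00019041.
Union bound over 48 events: 48·0.00019041 = 0.00914.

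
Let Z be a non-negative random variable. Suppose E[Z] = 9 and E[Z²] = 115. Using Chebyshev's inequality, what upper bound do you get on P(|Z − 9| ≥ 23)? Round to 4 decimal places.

0.0643

Var(Z) = E[Z²] − (E[Z])² = 115 − 81 = 34.
Chebyshev's inequality: P(|Z − μ| ≥ t) ≤ Var(Z)/t² = 34/529 = 0.0643.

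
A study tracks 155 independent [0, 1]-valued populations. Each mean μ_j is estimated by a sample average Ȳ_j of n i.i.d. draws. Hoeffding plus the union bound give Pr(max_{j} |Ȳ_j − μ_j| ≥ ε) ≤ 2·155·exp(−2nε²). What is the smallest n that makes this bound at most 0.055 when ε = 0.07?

882

Need 2·155·exp(−2nε²) ≤ 0.055, i.e. exp(−2nε²) ≤ 0.055/310.
So 2nε² ≥ ln(310/0.055) = 8.636994.
Hence n ≥ 8.636994/(2·0.07²) = 881.326.
The smallest integer n is 882.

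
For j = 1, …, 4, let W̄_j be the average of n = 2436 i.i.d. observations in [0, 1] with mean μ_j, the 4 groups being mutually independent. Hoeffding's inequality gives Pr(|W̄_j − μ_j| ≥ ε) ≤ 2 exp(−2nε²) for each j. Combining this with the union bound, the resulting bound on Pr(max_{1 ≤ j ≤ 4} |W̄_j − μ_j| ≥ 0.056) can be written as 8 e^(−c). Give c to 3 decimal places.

Union bound over the 4 events: Pr(max_{1 ≤ j ≤ 4} |W̄_j − μ_j| ≥ 0.056) ≤ 4·2·exp(−2nε²) = 8 exp(−2·2436·0.056²).
So c = 2·2436·0.056² = 15.2786.

15.279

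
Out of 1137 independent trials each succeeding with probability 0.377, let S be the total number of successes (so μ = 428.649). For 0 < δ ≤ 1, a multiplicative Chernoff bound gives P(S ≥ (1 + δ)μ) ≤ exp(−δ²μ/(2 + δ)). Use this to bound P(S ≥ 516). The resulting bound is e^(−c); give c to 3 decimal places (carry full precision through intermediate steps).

8.077

Write 516 = (1 + δ)μ, so δ = 516/428.649 − 1 = 0.2037821…
Then the exponent is δ²μ/(2 + δ) = (516 − μ)² / (μ·(2 + δ)) = 8.077283.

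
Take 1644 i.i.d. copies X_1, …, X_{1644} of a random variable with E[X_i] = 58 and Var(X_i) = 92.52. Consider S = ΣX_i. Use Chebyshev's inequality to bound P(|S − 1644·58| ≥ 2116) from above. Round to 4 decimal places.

Var(S) = n·Var(X_i) = 1644·92.52 = 152102.88.
Chebyshev: P(|S − 1644·58| ≥ 2116) ≤ Var(S)/2116² = 152102.88/4477456 = 0.0340.

0.0340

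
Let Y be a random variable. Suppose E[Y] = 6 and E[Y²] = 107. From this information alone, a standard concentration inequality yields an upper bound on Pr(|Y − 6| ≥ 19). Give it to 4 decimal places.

0.1967

The first two moments determine the variance, so Chebyshev's inequality is the sharpest standard bound available.
Var(Y) = E[Y²] − (E[Y])² = 107 − 36 = 71.
Chebyshev's inequality: Pr(|Y − μ| ≥ t) ≤ Var(Y)/t² = 71/361 = 0.1967.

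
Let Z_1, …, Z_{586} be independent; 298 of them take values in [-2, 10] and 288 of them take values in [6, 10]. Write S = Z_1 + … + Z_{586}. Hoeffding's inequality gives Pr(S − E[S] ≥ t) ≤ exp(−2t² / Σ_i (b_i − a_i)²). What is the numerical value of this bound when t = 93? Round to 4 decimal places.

0.6949

Σ(b_i − a_i)² = 298·12² + 288·4² = 47520.
Exponent = 2·93² / 47520 = 0.36402.
Bound = exp(−0.36402) = 0.69488.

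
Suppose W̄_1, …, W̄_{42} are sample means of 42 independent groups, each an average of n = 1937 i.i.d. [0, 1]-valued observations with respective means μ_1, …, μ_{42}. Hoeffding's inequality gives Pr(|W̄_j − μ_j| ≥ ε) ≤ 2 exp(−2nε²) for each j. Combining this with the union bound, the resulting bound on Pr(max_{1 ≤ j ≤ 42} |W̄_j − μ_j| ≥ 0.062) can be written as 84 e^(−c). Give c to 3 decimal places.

14.892

Union bound over the 42 events: Pr(max_{1 ≤ j ≤ 42} |W̄_j − μ_j| ≥ 0.062) ≤ 42·2·exp(−2nε²) = 84 exp(−2·1937·0.062²).
So c = 2·1937·0.062² = 14.8917.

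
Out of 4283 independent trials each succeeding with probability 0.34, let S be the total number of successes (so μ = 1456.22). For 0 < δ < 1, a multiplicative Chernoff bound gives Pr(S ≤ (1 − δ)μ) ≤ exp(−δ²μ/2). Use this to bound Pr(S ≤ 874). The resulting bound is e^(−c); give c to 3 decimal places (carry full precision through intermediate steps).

116.390

Write 874 = (1 − δ)μ, so δ = 1 − 874/1456.22 = 0.399816…
Then the exponent is δ²μ/2 = (μ − 874)²/(2μ) = 116.390425.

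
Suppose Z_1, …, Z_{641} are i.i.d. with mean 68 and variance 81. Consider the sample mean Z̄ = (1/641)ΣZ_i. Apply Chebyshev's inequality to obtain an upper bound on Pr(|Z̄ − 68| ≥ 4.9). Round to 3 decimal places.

0.005

Var(Z̄) = Var(Z_i)/n = 81/641 = 0.12637.
Chebyshev: Pr(|Z̄ − 68| ≥ 4.9) ≤ Var(Z̄)/(4.9)² = 81/(641·4.9²) = 0.0053.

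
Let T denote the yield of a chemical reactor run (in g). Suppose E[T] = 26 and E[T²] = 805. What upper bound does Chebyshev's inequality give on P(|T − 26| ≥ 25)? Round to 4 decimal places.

0.2064

Var(T) = E[T²] − (E[T])² = 805 − 676 = 129.
Chebyshev's inequality: P(|T − μ| ≥ t) ≤ Var(T)/t² = 129/625 = 0.2064.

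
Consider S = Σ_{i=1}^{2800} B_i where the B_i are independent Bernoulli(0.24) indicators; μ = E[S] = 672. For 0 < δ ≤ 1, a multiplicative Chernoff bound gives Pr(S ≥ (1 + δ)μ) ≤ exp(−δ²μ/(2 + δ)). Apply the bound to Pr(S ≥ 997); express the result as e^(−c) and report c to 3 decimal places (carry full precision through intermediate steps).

Write 997 = (1 + δ)μ, so δ = 997/672 − 1 = 0.483631…
Then the exponent is δ²μ/(2 + δ) = (997 − μ)² / (μ·(2 + δ)) = 63.286399.

63.286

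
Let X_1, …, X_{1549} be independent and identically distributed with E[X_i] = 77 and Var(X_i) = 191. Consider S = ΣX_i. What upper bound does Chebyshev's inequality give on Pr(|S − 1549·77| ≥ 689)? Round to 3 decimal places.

Var(S) = n·Var(X_i) = 1549·191 = 295859.
Chebyshev: Pr(|S − 1549·77| ≥ 689) ≤ Var(S)/689² = 295859/474721 = 0.6232.

0.623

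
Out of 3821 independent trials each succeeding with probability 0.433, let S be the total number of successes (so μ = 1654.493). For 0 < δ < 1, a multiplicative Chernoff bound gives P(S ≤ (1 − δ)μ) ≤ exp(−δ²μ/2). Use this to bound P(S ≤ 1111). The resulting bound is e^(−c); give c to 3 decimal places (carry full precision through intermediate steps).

Write 1111 = (1 − δ)μ, so δ = 1 − 1111/1654.493 = 0.3284952…
Then the exponent is δ²μ/2 = (μ − 1111)²/(2μ) = 89.267419.

89.267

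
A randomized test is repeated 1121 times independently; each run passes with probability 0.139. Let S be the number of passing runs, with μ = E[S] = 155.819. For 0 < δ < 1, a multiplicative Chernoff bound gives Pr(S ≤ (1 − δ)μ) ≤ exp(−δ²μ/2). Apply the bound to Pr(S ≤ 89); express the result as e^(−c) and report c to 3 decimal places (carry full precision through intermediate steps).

Write 89 = (1 − δ)μ, so δ = 1 − 89/155.819 = 0.4288245…
Then the exponent is δ²μ/2 = (μ − 89)²/(2μ) = 14.326811.

14.327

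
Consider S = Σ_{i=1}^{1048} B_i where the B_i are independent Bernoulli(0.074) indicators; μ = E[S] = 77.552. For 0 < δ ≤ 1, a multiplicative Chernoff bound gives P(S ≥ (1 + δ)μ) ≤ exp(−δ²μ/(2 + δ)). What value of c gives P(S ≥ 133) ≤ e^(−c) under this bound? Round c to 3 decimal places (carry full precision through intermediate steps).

14.602

Write 133 = (1 + δ)μ, so δ = 133/77.552 − 1 = 0.7149783…
Then the exponent is δ²μ/(2 + δ) = (133 − μ)² / (μ·(2 + δ)) = 14.602002.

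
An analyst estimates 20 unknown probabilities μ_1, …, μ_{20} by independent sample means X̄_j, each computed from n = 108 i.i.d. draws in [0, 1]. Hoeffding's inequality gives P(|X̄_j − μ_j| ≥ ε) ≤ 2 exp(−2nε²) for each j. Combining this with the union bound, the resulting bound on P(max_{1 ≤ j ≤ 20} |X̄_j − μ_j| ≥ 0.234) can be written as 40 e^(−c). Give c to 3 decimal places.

11.827

Union bound over the 20 events: P(max_{1 ≤ j ≤ 20} |X̄_j − μ_j| ≥ 0.234) ≤ 20·2·exp(−2nε²) = 40 exp(−2·108·0.234²).
So c = 2·108·0.234² = 11.8273.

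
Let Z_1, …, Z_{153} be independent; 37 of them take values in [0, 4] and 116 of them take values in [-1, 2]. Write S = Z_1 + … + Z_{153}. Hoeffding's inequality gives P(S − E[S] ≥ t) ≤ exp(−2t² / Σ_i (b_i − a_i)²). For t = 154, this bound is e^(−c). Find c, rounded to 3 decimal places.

Σ(b_i − a_i)² = 37·4² + 116·3² = 1636.
c = 2t² / 1636 = 2·154² / 1636 = 28.9927.

28.993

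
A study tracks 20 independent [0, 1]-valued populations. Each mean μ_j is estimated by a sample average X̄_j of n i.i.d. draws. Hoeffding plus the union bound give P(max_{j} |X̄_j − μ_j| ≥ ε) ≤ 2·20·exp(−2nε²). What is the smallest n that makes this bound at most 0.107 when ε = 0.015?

13165

Need 2·20·exp(−2nε²) ≤ 0.107, i.e. exp(−2nε²) ≤ 0.107/40.
So 2nε² ≥ ln(40/0.107) = 5.923806.
Hence n ≥ 5.923806/(2·0.015²) = 13164.013.
The smallest integer n is 13165.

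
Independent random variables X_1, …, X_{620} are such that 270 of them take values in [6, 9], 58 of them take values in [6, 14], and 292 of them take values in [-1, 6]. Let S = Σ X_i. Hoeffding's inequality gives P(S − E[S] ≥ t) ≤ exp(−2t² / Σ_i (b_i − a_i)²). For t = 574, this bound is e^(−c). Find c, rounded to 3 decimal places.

32.223

Σ(b_i − a_i)² = 270·3² + 58·8² + 292·7² = 20450.
c = 2t² / 20450 = 2·574² / 20450 = 32.2226.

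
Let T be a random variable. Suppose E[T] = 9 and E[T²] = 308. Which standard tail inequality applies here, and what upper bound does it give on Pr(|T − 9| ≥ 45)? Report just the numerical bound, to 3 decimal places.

The first two moments determine the variance, so Chebyshev's inequality is the sharpest standard bound available.
Var(T) = E[T²] − (E[T])² = 308 − 81 = 227.
Chebyshev's inequality: Pr(|T − μ| ≥ t) ≤ Var(T)/t² = 227/2025 = 0.1121.

0.112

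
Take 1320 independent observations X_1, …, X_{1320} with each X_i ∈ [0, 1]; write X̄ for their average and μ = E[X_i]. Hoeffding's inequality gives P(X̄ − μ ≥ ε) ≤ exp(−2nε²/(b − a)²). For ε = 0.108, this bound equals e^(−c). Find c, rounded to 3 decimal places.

30.793

c = 2nε²/(b − a)² = 2·1320·0.108² / 1² = 30.7930.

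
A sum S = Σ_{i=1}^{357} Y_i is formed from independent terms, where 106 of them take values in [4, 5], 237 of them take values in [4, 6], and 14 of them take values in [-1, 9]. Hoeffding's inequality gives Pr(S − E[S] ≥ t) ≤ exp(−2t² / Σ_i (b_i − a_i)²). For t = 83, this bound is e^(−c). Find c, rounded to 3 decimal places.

5.615

Σ(b_i − a_i)² = 106·1² + 237·2² + 14·10² = 2454.
c = 2t² / 2454 = 2·83² / 2454 = 5.6145.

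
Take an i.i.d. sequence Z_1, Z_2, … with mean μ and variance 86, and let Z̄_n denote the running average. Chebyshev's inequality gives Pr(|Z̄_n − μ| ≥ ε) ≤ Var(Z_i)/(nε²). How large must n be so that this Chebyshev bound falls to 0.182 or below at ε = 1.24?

Require 86/(n·1.24²) ≤ 0.182, i.e. n ≥ 86/(0.182·1.24²) = 307.315.
The smallest integer n is 308.

308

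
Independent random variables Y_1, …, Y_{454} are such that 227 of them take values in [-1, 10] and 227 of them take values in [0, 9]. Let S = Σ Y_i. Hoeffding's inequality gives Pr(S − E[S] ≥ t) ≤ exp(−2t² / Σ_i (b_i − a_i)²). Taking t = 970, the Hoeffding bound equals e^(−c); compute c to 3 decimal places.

Σ(b_i − a_i)² = 227·11² + 227·9² = 45854.
c = 2t² / 45854 = 2·970² / 45854 = 41.0389.

41.039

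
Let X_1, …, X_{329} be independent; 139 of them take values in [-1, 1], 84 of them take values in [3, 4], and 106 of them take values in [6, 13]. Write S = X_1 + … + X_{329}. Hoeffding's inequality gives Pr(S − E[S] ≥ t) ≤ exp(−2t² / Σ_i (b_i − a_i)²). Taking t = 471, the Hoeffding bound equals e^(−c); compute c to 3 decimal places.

Σ(b_i − a_i)² = 139·2² + 84·1² + 106·7² = 5834.
c = 2t² / 5834 = 2·471² / 5834 = 76.0511.

76.051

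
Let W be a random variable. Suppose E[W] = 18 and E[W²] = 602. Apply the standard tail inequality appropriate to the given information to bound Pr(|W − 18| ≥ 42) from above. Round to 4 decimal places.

The first two moments determine the variance, so Chebyshev's inequality is the sharpest standard bound available.
Var(W) = E[W²] − (E[W])² = 602 − 324 = 278.
Chebyshev's inequality: Pr(|W − μ| ≥ t) ≤ Var(W)/t² = 278/1764 = 0.1576.

0.1576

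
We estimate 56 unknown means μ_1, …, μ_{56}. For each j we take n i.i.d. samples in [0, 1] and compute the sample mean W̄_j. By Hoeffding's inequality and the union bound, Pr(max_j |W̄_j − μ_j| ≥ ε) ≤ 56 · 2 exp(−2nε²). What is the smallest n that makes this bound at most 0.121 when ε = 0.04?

2135

Need 2·56·exp(−2nε²) ≤ 0.121, i.e. exp(−2nε²) ≤ 0.121/112.
So 2nε² ≥ ln(112/0.121) = 6.830464.
Hence n ≥ 6.830464/(2·0.04²) = 2134.520.
The smallest integer n is 2135.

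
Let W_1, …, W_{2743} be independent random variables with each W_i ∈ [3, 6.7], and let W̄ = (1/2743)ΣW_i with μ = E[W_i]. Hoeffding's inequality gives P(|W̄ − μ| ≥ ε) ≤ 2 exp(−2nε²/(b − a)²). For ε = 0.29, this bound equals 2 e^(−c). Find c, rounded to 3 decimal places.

c = 2nε²/(b − a)² = 2·2743·0.29² / 3.7² = 33.7014.

33.701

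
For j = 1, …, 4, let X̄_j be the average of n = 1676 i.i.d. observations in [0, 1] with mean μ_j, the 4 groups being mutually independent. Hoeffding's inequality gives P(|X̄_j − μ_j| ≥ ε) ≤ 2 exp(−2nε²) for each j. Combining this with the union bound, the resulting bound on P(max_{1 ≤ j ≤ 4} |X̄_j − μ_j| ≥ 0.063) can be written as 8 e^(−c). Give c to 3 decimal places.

13.304

Union bound over the 4 events: P(max_{1 ≤ j ≤ 4} |X̄_j − μ_j| ≥ 0.063) ≤ 4·2·exp(−2nε²) = 8 exp(−2·1676·0.063²).
So c = 2·1676·0.063² = 13.3041.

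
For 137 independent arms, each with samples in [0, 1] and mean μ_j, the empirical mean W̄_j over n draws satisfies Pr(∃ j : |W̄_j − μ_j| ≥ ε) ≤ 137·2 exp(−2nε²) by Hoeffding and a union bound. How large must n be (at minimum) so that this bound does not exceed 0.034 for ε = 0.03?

4997

Need 2·137·exp(−2nε²) ≤ 0.034, i.e. exp(−2nε²) ≤ 0.034/274.
So 2nε² ≥ ln(274/0.034) = 8.994523.
Hence n ≥ 8.994523/(2·0.03²) = 4996.957.
The smallest integer n is 4997.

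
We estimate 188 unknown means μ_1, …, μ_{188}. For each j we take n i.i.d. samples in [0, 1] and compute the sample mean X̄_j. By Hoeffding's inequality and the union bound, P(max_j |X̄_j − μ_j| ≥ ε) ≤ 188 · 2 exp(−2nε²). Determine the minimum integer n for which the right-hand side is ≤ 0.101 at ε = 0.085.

570

Need 2·188·exp(−2nε²) ≤ 0.101, i.e. exp(−2nε²) ≤ 0.101/376.
So 2nε² ≥ ln(376/0.101) = 8.222224.
Hence n ≥ 8.222224/(2·0.085²) = 569.012.
The smallest integer n is 570.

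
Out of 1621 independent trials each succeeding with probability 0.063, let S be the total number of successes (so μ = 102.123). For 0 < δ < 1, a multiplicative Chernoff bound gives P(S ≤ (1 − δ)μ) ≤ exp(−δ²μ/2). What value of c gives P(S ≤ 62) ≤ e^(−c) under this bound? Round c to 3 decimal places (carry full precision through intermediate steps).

Write 62 = (1 − δ)μ, so δ = 1 − 62/102.123 = 0.392889…
Then the exponent is δ²μ/2 = (μ − 62)²/(2μ) = 7.881942.

7.882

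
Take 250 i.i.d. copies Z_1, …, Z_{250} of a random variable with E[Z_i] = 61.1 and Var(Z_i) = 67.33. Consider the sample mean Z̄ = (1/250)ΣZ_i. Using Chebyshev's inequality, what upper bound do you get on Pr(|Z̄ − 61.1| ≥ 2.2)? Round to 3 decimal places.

Var(Z̄) = Var(Z_i)/n = 67.33/250 = 0.26932.
Chebyshev: Pr(|Z̄ − 61.1| ≥ 2.2) ≤ Var(Z̄)/(2.2)² = 67.33/(250·2.2²) = 0.0556.

0.056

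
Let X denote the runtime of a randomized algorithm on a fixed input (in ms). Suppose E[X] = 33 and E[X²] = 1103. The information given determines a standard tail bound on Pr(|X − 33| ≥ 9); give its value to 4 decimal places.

The first two moments determine the variance, so Chebyshev's inequality is the sharpest standard bound available.
Var(X) = E[X²] − (E[X])² = 1103 − 1089 = 14.
Chebyshev's inequality: Pr(|X − μ| ≥ t) ≤ Var(X)/t² = 14/81 = 0.1728.

0.1728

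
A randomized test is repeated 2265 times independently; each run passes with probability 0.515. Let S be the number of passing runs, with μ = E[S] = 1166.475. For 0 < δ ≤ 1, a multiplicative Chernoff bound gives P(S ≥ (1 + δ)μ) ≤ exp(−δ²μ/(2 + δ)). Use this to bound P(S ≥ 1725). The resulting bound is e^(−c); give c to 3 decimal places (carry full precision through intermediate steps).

107.886

Write 1725 = (1 + δ)μ, so δ = 1725/1166.475 − 1 = 0.4788144…
Then the exponent is δ²μ/(2 + δ) = (1725 − μ)² / (μ·(2 + δ)) = 107.886174.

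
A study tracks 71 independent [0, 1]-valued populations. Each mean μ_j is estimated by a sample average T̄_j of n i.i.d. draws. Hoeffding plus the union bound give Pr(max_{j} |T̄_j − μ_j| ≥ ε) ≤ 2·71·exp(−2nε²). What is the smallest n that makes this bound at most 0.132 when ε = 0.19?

97

Need 2·71·exp(−2nε²) ≤ 0.132, i.e. exp(−2nε²) ≤ 0.132/142.
So 2nε² ≥ ln(142/0.132) = 6.980780.
Hence n ≥ 6.980780/(2·0.19²) = 96.687.
The smallest integer n is 97.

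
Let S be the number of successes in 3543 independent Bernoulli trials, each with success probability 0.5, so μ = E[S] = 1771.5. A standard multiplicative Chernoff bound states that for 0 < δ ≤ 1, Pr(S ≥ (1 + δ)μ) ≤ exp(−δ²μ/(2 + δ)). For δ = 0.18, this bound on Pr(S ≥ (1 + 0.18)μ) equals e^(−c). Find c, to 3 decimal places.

26.329

c = δ²μ/(2 + δ) = 0.18²·1771.5/(2 + 0.18) = 26.3287.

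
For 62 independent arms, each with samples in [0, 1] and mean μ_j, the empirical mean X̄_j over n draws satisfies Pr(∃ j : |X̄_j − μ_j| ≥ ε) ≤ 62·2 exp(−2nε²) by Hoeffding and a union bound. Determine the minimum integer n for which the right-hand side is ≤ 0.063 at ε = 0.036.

Need 2·62·exp(−2nε²) ≤ 0.063, i.e. exp(−2nε²) ≤ 0.063/124.
So 2nε² ≥ ln(124/0.063) = 7.584902.
Hence n ≥ 7.584902/(2·0.036²) = 2926.274.
The smallest integer n is 2927.

2927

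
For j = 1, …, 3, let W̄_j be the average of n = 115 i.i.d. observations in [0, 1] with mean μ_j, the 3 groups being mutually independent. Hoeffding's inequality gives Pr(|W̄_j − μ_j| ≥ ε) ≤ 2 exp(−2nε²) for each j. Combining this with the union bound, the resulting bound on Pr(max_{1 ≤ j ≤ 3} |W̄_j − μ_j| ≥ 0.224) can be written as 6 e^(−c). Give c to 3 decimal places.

11.540

Union bound over the 3 events: Pr(max_{1 ≤ j ≤ 3} |W̄_j − μ_j| ≥ 0.224) ≤ 3·2·exp(−2nε²) = 6 exp(−2·115·0.224²).
So c = 2·115·0.224² = 11.5405.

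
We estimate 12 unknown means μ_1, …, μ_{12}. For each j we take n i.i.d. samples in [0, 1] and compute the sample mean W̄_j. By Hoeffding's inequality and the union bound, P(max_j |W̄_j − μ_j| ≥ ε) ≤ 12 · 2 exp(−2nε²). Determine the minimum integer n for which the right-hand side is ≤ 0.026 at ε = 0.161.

132

Need 2·12·exp(−2nε²) ≤ 0.026, i.e. exp(−2nε²) ≤ 0.026/24.
So 2nε² ≥ ln(24/0.026) = 6.827713.
Hence n ≥ 6.827713/(2·0.161²) = 131.702.
The smallest integer n is 132.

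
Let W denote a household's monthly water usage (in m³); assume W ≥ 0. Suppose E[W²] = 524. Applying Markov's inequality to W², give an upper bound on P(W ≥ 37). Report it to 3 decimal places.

Since W ≥ 0, the event {W ≥ 37} is the same as {W² ≥ 1369}.
Markov's inequality applied to W² gives P(W² ≥ 1369) ≤ E[W²]/1369 = 524/1369 = 0.3828.

0.383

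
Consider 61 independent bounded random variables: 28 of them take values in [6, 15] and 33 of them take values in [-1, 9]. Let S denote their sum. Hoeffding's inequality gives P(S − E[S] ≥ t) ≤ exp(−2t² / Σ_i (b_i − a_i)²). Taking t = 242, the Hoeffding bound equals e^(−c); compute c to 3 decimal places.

Σ(b_i − a_i)² = 28·9² + 33·10² = 5568.
c = 2t² / 5568 = 2·242² / 5568 = 21.0359.

21.036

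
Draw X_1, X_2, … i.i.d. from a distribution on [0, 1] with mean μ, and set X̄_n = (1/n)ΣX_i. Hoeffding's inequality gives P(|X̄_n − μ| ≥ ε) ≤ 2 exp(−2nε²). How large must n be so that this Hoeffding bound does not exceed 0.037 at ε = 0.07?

Require 2·exp(−2nε²) ≤ 0.037, i.e. 2nε² ≥ ln(2/0.037) = 3.989985.
So n ≥ 3.989985 / (2·0.07²) = 407.141.
The smallest integer n is 408.

408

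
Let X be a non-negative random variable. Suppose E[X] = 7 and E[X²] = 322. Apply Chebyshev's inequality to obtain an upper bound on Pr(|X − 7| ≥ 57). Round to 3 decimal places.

Var(X) = E[X²] − (E[X])² = 322 − 49 = 273.
Chebyshev's inequality: Pr(|X − μ| ≥ t) ≤ Var(X)/t² = 273/3249 = 0.0840.

0.084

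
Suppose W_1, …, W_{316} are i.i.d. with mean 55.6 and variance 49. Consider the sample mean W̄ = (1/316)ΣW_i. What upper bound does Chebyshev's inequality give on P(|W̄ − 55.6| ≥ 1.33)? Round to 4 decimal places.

Var(W̄) = Var(W_i)/n = 49/316 = 0.15506.
Chebyshev: P(|W̄ − 55.6| ≥ 1.33) ≤ Var(W̄)/(1.33)² = 49/(316·1.33²) = 0.0877.

0.0877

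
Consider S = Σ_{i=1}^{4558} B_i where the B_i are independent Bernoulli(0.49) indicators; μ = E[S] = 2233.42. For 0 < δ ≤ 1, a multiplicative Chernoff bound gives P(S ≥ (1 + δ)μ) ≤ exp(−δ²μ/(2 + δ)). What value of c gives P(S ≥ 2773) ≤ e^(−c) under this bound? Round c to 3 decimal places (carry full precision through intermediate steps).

Write 2773 = (1 + δ)μ, so δ = 2773/2233.42 − 1 = 0.2415936…
Then the exponent is δ²μ/(2 + δ) = (2773 − μ)² / (μ·(2 + δ)) = 58.154645.

58.155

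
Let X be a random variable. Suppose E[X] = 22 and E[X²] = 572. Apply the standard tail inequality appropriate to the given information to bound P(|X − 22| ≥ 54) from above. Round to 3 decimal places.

0.030

The first two moments determine the variance, so Chebyshev's inequality is the sharpest standard bound available.
Var(X) = E[X²] − (E[X])² = 572 − 484 = 88.
Chebyshev's inequality: P(|X − μ| ≥ t) ≤ Var(X)/t² = 88/2916 = 0.0302.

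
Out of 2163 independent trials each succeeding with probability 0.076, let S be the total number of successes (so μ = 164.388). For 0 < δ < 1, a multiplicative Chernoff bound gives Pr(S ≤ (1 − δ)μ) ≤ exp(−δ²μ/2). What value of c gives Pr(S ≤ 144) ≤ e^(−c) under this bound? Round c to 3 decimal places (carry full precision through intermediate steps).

1.264

Write 144 = (1 − δ)μ, so δ = 1 − 144/164.388 = 0.1240237…
Then the exponent is δ²μ/2 = (μ − 144)²/(2μ) = 1.264297.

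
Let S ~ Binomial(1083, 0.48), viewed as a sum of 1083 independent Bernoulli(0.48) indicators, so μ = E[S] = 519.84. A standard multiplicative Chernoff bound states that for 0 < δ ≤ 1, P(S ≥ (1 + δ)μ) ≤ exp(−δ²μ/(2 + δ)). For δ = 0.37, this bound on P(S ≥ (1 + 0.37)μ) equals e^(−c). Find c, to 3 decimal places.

c = δ²μ/(2 + δ) = 0.37²·519.84/(2 + 0.37) = 30.0279.

30.028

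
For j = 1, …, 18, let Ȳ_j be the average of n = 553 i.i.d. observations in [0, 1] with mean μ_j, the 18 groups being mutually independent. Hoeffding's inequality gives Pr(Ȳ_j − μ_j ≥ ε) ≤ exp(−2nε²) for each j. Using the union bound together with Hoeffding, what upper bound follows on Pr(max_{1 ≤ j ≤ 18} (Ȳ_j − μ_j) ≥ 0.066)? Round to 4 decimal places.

Per-experiment Hoeffding bound: exp(−2·553·0.066²) = exp(−4.81774) = 0.0080851.
Union bound over 18 events: 18·0.0080851 = 0.14553.

0.1455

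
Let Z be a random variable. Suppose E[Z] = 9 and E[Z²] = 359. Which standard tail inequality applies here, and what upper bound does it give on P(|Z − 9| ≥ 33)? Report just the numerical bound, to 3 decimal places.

The first two moments determine the variance, so Chebyshev's inequality is the sharpest standard bound available.
Var(Z) = E[Z²] − (E[Z])² = 359 − 81 = 278.
Chebyshev's inequality: P(|Z − μ| ≥ t) ≤ Var(Z)/t² = 278/1089 = 0.2553.

0.255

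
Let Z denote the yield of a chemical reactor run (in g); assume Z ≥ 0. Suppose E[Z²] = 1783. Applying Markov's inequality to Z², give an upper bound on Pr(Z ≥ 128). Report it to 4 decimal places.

0.1088

Since Z ≥ 0, the event {Z ≥ 128} is the same as {Z² ≥ 16384}.
Markov's inequality applied to Z² gives Pr(Z² ≥ 16384) ≤ E[Z²]/16384 = 1783/16384 = 0.1088.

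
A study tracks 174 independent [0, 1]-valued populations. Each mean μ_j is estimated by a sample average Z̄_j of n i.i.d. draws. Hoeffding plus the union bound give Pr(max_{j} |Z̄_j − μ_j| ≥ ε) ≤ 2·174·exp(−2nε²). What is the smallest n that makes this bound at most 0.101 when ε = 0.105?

370

Need 2·174·exp(−2nε²) ≤ 0.101, i.e. exp(−2nε²) ≤ 0.101/348.
So 2nε² ≥ ln(348/0.101) = 8.144837.
Hence n ≥ 8.144837/(2·0.105²) = 369.380.
The smallest integer n is 370.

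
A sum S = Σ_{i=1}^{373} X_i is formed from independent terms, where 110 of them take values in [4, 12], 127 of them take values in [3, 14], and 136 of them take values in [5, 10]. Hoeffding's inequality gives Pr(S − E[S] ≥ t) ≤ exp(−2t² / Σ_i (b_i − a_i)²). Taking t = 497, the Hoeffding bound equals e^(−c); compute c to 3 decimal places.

Σ(b_i − a_i)² = 110·8² + 127·11² + 136·5² = 25807.
c = 2t² / 25807 = 2·497² / 25807 = 19.1428.

19.143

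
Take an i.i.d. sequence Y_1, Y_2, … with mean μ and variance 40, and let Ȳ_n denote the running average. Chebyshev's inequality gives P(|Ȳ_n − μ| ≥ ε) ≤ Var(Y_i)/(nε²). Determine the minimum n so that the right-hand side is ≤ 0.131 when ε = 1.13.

240

Require 40/(n·1.13²) ≤ 0.131, i.e. n ≥ 40/(0.131·1.13²) = 239.129.
The smallest integer n is 240.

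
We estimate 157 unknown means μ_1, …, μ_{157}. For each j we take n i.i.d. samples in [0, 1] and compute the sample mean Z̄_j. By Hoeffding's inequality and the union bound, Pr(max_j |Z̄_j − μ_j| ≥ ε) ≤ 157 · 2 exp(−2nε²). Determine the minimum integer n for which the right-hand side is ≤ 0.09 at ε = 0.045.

2015

Need 2·157·exp(−2nε²) ≤ 0.09, i.e. exp(−2nε²) ≤ 0.09/314.
So 2nε² ≥ ln(314/0.09) = 8.157339.
Hence n ≥ 8.157339/(2·0.045²) = 2014.158.
The smallest integer n is 2015.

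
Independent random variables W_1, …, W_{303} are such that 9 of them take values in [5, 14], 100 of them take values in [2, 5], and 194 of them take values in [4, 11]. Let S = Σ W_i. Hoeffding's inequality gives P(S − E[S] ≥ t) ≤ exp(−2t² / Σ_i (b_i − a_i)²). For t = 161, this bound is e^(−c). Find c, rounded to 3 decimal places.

Σ(b_i − a_i)² = 9·9² + 100·3² + 194·7² = 11135.
c = 2t² / 11135 = 2·161² / 11135 = 4.6558.

4.656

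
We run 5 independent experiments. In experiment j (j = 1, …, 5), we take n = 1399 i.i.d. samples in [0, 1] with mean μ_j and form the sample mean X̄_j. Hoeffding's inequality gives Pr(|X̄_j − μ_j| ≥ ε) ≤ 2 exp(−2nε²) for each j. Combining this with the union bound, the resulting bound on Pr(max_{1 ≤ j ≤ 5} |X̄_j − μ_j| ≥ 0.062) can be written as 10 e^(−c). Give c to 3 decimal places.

Union bound over the 5 events: Pr(max_{1 ≤ j ≤ 5} |X̄_j − μ_j| ≥ 0.062) ≤ 5·2·exp(−2nε²) = 10 exp(−2·1399·0.062²).
So c = 2·1399·0.062² = 10.7555.

10.756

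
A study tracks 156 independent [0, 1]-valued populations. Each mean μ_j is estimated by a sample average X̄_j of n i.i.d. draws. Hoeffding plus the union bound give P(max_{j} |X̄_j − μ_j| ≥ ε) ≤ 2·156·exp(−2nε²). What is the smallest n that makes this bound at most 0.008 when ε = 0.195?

Need 2·156·exp(−2nε²) ≤ 0.008, i.e. exp(−2nε²) ≤ 0.008/312.
So 2nε² ≥ ln(312/0.008) = 10.571317.
Hence n ≥ 10.571317/(2·0.195²) = 139.005.
The smallest integer n is 140.

140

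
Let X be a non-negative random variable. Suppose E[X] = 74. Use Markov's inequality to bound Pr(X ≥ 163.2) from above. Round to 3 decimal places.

0.453

Markov's inequality: for a non-negative random variable, Pr(X ≥ a) ≤ E[X]/a.
Here E[X] = 74 and a = 163.2, so the bound is 74/163.2 = 0.4534.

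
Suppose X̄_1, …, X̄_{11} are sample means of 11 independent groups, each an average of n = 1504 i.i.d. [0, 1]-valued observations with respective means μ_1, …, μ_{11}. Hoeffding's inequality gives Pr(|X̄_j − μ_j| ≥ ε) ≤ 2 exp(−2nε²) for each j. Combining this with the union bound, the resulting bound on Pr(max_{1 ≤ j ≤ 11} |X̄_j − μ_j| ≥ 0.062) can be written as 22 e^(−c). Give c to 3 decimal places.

Union bound over the 11 events: Pr(max_{1 ≤ j ≤ 11} |X̄_j − μ_j| ≥ 0.062) ≤ 11·2·exp(−2nε²) = 22 exp(−2·1504·0.062²).
So c = 2·1504·0.062² = 11.5628.

11.563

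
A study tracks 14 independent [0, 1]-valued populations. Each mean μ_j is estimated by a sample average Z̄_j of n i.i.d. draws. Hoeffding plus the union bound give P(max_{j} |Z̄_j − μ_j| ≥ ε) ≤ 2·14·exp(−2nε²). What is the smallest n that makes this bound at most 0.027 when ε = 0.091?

Need 2·14·exp(−2nε²) ≤ 0.027, i.e. exp(−2nε²) ≤ 0.027/28.
So 2nε² ≥ ln(28/0.027) = 6.944123.
Hence n ≥ 6.944123/(2·0.091²) = 419.280.
The smallest integer n is 420.

420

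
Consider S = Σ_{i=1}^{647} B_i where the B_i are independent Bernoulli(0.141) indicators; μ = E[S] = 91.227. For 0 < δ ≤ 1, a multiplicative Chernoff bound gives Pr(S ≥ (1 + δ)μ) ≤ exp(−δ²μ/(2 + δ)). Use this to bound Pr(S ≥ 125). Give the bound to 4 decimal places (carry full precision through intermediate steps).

0.0051

Write 125 = (1 + δ)μ, so δ = 125/91.227 − 1 = 0.3702084…
Then the exponent is δ²μ/(2 + δ) = (125 − μ)² / (μ·(2 + δ)) = 5.275084.
Bound = exp(−5.275084) = 0.00512.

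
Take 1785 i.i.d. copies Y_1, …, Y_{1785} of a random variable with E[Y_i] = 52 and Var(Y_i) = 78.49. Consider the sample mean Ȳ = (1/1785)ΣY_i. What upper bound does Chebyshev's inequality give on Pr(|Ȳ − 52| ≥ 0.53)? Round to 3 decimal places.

Var(Ȳ) = Var(Y_i)/n = 78.49/1785 = 0.043972.
Chebyshev: Pr(|Ȳ − 52| ≥ 0.53) ≤ Var(Ȳ)/(0.53)² = 78.49/(1785·0.53²) = 0.1565.

0.157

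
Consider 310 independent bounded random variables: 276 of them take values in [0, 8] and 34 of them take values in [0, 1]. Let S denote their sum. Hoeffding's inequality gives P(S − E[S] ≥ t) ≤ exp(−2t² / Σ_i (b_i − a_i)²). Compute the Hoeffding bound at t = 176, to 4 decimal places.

Σ(b_i − a_i)² = 276·8² + 34·1² = 17698.
Exponent = 2·176² / 17698 = 3.50051.
Bound = exp(−3.50051) = 0.03018.

0.0302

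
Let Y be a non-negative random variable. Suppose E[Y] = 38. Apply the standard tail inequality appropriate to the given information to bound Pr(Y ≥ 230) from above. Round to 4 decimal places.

0.1652

Only the mean of a non-negative variable is known, so Markov's inequality is the applicable tail bound.
Markov's inequality: for a non-negative random variable, Pr(Y ≥ a) ≤ E[Y]/a.
Here E[Y] = 38 and a = 230, so the bound is 38/230 = 0.1652.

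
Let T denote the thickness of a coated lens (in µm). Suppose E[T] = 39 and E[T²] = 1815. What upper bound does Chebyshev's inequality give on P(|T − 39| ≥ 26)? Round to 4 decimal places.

0.4349

Var(T) = E[T²] − (E[T])² = 1815 − 1521 = 294.
Chebyshev's inequality: P(|T − μ| ≥ t) ≤ Var(T)/t² = 294/676 = 0.4349.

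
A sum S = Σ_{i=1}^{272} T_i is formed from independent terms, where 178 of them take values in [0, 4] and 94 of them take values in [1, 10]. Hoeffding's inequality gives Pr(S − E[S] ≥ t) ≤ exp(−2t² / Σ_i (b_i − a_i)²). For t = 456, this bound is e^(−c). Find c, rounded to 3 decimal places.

Σ(b_i − a_i)² = 178·4² + 94·9² = 10462.
c = 2t² / 10462 = 2·456² / 10462 = 39.7507.

39.751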